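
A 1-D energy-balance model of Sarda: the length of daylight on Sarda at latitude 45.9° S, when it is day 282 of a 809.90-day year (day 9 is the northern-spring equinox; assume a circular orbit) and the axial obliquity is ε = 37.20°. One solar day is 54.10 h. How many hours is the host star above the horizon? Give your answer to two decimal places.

15.49 h

Solar longitude: λ_s = 360° × (282 − 9)/809.90 = 121.348°.
sin δ = sin 37.20° × sin 121.348° = 0.51634, so δ = +31.087°.
cos H₀ = −tan φ · tan δ = −tan(-45.9°) × tan(+31.087°) = 0.6222, so H₀ = 0.8993 rad = 51.52°.
Daylight = 2H₀/(2π) × 54.10 h = (0.8993/π) × 54.10 = 15.49 h.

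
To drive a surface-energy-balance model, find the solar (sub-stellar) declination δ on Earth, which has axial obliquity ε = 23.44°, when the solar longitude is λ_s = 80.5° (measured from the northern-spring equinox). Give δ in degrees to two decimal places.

sin δ = sin ε · sin λ_s = sin 23.44° × sin 80.5° = 0.392333.
δ = arcsin(0.392333) = +23.10°.

δ = +23.10°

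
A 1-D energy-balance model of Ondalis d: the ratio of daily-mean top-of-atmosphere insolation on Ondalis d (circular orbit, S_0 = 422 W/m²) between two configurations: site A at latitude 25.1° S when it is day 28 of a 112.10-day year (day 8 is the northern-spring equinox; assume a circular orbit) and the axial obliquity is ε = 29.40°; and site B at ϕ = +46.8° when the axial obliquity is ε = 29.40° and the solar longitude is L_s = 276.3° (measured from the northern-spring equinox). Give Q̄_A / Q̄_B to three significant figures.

— Configuration A (ϕ=-25.1°):
Solar longitude: L_s = 360° × (28 − 8)/112.10 = 64.228°.
sin δ = sin 29.40° × sin 64.228° = 0.44208, so δ = +26.236°.
cos h₀ = −tan(-25.1°) tan(+26.236°) = 0.2309, h₀ = 1.3378 rad.
Bracket: h₀ sin ϕ sin δ + cos ϕ cos δ sin h₀ = 1.3378×-0.42420×0.44208 + 0.90557×0.89698×0.97299 = -0.250878 + 0.790339 = 0.539461.
Q̄ = (S_0/π) × [bracket] = (422/π) × 0.539461 = 72.464 W/m².
— Configuration B (ϕ=+46.8°):
Solar declination: sin δ = sin ε · sin L_s = sin 29.40° × sin 276.3° = -0.48794, so δ = -29.205°.
cos h₀ = −tan(+46.8°) tan(-29.205°) = 0.5953, h₀ = 0.9332 rad.
Bracket: h₀ sin ϕ sin δ + cos ϕ cos δ sin h₀ = 0.9332×0.72897×-0.48794 + 0.68455×0.87288×0.80352 = -0.331933 + 0.480127 = 0.148194.
Q̄ = (S_0/π) × [bracket] = (422/π) × 0.148194 = 19.906 W/m².
Ratio Q̄_A / Q̄_B = 72.464 / 19.906 = 3.640.

Q̄_A / Q̄_B ≈ 3.64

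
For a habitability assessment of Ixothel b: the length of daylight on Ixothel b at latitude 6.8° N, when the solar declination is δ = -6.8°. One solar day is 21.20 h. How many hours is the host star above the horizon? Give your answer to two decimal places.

cos h₀ = −tan ϕ · tan δ = −tan(+6.8°) × tan(-6.800°) = 0.0142, so h₀ = 1.5566 rad = 89.19°.
Daylight = 2h₀/(2π) × 21.20 h = (1.5566/π) × 21.20 = 10.50 h.

10.50 h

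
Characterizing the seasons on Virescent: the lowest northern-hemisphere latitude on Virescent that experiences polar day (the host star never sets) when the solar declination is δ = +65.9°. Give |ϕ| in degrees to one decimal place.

Polar day requires cos h₀ = −tan ϕ tan δ ≤ −1, i.e. tan ϕ tan δ ≥ 1.
The boundary is |tan ϕ| · |tan δ| = 1, so |ϕ| = 90° − |δ| = 90° − 65.9° = 24.1° in the northern hemisphere.

|ϕ| = 24.1°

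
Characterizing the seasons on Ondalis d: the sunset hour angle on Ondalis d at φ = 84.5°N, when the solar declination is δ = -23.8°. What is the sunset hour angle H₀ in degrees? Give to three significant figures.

cos H₀ = −tan φ · tan δ = 4.5805 ≥ 1, so the host star never rises (polar night) and H₀ = 0.

H₀ = 0.00°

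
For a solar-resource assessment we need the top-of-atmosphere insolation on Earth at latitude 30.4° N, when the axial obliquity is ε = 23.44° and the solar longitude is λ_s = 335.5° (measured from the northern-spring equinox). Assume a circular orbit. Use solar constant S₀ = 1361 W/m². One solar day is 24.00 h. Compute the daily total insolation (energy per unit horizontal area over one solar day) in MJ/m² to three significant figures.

27.1 MJ/m²

Solar declination: sin δ = sin ε · sin λ_s = sin 23.44° × sin 335.5° = -0.16496, so δ = -9.495°.
cos H₀ = −tan(+30.4°) tan(-9.495°) = 0.0981, H₀ = 1.4725 rad.
Bracket: H₀ sin φ sin δ + cos φ cos δ sin H₀ = 1.4725×0.50603×-0.16496 + 0.86251×0.98630×0.99517 = -0.122917 + 0.846585 = 0.723668.
Q̄ = (S₀/π) × [bracket] = (1361/π) × 0.723668 = 313.51 W/m².
Daily total = Q̄ × 24.00 h × 3600 s/h = 313.51 × 24.00 × 3600 / 10⁶ = 27.09 MJ/m².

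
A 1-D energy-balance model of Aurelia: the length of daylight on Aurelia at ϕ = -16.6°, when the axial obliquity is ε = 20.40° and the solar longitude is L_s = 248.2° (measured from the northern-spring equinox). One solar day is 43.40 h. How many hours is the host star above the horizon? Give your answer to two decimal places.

Solar declination: sin δ = sin ε · sin L_s = sin 20.40° × sin 248.2° = -0.32364, so δ = -18.883°.
cos h₀ = −tan ϕ · tan δ = −tan(-16.6°) × tan(-18.883°) = -0.1020, so h₀ = 1.6729 rad = 95.85°.
Daylight = 2h₀/(2π) × 43.40 h = (1.6729/π) × 43.40 = 23.11 h.

23.11 h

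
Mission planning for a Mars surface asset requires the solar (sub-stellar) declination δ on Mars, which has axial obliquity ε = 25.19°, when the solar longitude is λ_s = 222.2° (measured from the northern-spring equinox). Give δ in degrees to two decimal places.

δ = -16.61°

sin δ = sin ε · sin λ_s = sin 25.19° × sin 222.2° = -0.285899.
δ = arcsin(-0.285899) = -16.61°.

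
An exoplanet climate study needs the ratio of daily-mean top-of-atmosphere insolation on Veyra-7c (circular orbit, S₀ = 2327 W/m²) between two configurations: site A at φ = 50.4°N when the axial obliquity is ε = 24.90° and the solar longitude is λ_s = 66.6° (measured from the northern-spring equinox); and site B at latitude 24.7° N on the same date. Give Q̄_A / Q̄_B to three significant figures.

Q̄_A / Q̄_B ≈ 1.02

— Configuration A (φ=+50.4°):
Solar declination: sin δ = sin ε · sin λ_s = sin 24.90° × sin 66.6° = 0.38641, so δ = +22.731°.
cos H₀ = −tan(+50.4°) tan(+22.731°) = -0.5064, H₀ = 2.1018 rad.
Bracket: H₀ sin φ sin δ + cos φ cos δ sin H₀ = 2.1018×0.77051×0.38641 + 0.63742×0.92233×0.86229 = 0.625775 + 0.506950 = 1.132725.
Q̄ = (S₀/π) × [bracket] = (2327/π) × 1.132725 = 839.02 W/m².
— Configuration B (φ=+24.7°):
cos H₀ = −tan(+24.7°) tan(+22.731°) = -0.1927, H₀ = 1.7647 rad.
Bracket: H₀ sin φ sin δ + cos φ cos δ sin H₀ = 1.7647×0.41787×0.38641 + 0.90851×0.92233×0.98126 = 0.284945 + 0.822243 = 1.107188.
Q̄ = (S₀/π) × [bracket] = (2327/π) × 1.107188 = 820.10 W/m².
Ratio Q̄_A / Q̄_B = 839.02 / 820.10 = 1.023.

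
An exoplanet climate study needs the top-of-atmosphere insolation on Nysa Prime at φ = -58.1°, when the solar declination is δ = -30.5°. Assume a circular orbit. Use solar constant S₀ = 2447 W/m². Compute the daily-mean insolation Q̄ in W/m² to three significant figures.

Q̄ ≈ 1.06e+03 W/m²

cos H₀ = −tan(-58.1°) tan(-30.500°) = -0.9463, H₀ = 2.8125 rad.
Bracket: H₀ sin φ sin δ + cos φ cos δ sin H₀ = 2.8125×-0.84897×-0.50754 + 0.52844×0.86163×0.32317 = 1.211868 + 0.147146 = 1.359014.
Q̄ = (S₀/π) × [bracket] = (2447/π) × 1.359014 = 1059 W/m².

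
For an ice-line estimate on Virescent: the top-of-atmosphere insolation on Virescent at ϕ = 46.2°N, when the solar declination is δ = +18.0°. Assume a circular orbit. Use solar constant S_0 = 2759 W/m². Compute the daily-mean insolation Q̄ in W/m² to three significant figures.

Q̄ ≈ 919 W/m²

cos h₀ = −tan(+46.2°) tan(+18.000°) = -0.3388, h₀ = 1.9165 rad.
Bracket: h₀ sin ϕ sin δ + cos ϕ cos δ sin h₀ = 1.9165×0.72176×0.30902 + 0.69214×0.95106×0.94085 = 0.427453 + 0.619330 = 1.046783.
Q̄ = (S_0/π) × [bracket] = (2759/π) × 1.046783 = 919.3 W/m².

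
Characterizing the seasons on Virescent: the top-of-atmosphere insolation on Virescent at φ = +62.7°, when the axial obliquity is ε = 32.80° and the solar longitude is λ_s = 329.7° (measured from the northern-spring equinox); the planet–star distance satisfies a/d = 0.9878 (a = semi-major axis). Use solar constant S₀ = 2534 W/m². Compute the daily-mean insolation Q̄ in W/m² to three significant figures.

Solar declination: sin δ = sin ε · sin λ_s = sin 32.80° × sin 329.7° = -0.27331, so δ = -15.861°.
cos H₀ = −tan(+62.7°) tan(-15.861°) = 0.5505, H₀ = 0.9879 rad.
Bracket: H₀ sin φ sin δ + cos φ cos δ sin H₀ = 0.9879×0.88862×-0.27331 + 0.45865×0.96193×0.83485 = -0.239930 + 0.368327 = 0.128397.
Inverse-square distance factor (a/d)² = 0.9878² = 0.975749.
Q̄ = (S₀/π) × 0.975749 × [bracket] = (2534/π) × 0.975749 × 0.128397 = 101.1 W/m².

Q̄ ≈ 101 W/m²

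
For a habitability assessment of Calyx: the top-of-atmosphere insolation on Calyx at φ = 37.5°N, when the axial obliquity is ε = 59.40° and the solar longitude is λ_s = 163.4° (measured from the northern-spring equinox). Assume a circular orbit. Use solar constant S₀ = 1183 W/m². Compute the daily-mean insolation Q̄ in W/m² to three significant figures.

Q̄ ≈ 384 W/m²

Solar declination: sin δ = sin ε · sin λ_s = sin 59.40° × sin 163.4° = 0.24590, so δ = +14.235°.
cos H₀ = −tan(+37.5°) tan(+14.235°) = -0.1947, H₀ = 1.7667 rad.
Bracket: H₀ sin φ sin δ + cos φ cos δ sin H₀ = 1.7667×0.60876×0.24590 + 0.79335×0.96929×0.98087 = 0.264465 + 0.754276 = 1.018741.
Q̄ = (S₀/π) × [bracket] = (1183/π) × 1.018741 = 383.6 W/m².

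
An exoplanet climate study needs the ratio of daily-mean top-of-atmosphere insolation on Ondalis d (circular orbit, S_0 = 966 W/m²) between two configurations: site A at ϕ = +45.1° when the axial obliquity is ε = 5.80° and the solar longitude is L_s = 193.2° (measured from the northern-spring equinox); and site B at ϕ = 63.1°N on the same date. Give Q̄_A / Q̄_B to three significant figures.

— Configuration A (ϕ=+45.1°):
Solar declination: sin δ = sin ε · sin L_s = sin 5.80° × sin 193.2° = -0.02308, so δ = -1.322°.
cos h₀ = −tan(+45.1°) tan(-1.322°) = 0.0232, h₀ = 1.5476 rad.
Bracket: h₀ sin ϕ sin δ + cos ϕ cos δ sin h₀ = 1.5476×0.70834×-0.02308 + 0.70587×0.99973×0.99973 = -0.025301 + 0.705489 = 0.680188.
Q̄ = (S_0/π) × [bracket] = (966/π) × 0.680188 = 209.15 W/m².
— Configuration B (ϕ=+63.1°):
cos h₀ = −tan(+63.1°) tan(-1.322°) = 0.0455, h₀ = 1.5253 rad.
Bracket: h₀ sin ϕ sin δ + cos ϕ cos δ sin h₀ = 1.5253×0.89180×-0.02308 + 0.45243×0.99973×0.99896 = -0.031395 + 0.451837 = 0.420442.
Q̄ = (S_0/π) × [bracket] = (966/π) × 0.420442 = 129.28 W/m².
Ratio Q̄_A / Q̄_B = 209.15 / 129.28 = 1.618.

Q̄_A / Q̄_B ≈ 1.62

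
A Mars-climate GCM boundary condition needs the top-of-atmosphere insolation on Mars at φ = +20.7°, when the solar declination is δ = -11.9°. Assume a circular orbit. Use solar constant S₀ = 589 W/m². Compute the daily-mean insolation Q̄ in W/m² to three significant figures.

cos H₀ = −tan(+20.7°) tan(-11.900°) = 0.0796, H₀ = 1.4911 rad.
Bracket: H₀ sin φ sin δ + cos φ cos δ sin H₀ = 1.4911×0.35347×-0.20620 + 0.93544×0.97851×0.99682 = -0.108680 + 0.912427 = 0.803747.
Q̄ = (S₀/π) × [bracket] = (589/π) × 0.803747 = 150.7 W/m².

Q̄ ≈ 151 W/m²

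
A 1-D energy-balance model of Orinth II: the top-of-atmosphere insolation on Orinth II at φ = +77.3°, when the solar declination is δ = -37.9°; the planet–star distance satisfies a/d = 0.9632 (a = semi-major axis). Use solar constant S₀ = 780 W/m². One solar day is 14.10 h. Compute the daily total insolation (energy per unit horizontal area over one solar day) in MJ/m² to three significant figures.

0.00 MJ/m²

cos H₀ = −tan(+77.3°) tan(-37.900°) = 3.4544 ≥ 1 ⇒ polar night, H₀ = 0 and Q̄ = 0.
Inverse-square distance factor (a/d)² = 0.9632² = 0.927754.
Daily total = Q̄ × 14.10 h × 3600 s/h = 0.00 MJ/m².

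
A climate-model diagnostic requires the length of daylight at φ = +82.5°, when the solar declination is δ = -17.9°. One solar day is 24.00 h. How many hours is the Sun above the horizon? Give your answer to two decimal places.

cos H₀ = −tan φ · tan δ = 2.4534 ≥ 1, so the Sun never rises (polar night) and H₀ = 0.
Daylight = 2H₀/(2π) × 24.00 h = (0.0000/π) × 24.00 = 0.00 h.

0.00 h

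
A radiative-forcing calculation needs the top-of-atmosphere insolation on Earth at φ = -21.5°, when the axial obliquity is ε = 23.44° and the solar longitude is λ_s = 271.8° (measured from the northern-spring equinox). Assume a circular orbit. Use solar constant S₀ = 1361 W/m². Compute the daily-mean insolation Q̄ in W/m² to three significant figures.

Q̄ ≈ 474 W/m²

Solar declination: sin δ = sin ε · sin λ_s = sin 23.44° × sin 271.8° = -0.39759, so δ = -23.428°.
cos H₀ = −tan(-21.5°) tan(-23.428°) = -0.1707, H₀ = 1.7423 rad.
Bracket: H₀ sin φ sin δ + cos φ cos δ sin H₀ = 1.7423×-0.36650×-0.39759 + 0.93042×0.91756×0.98533 = 0.253882 + 0.841192 = 1.095074.
Q̄ = (S₀/π) × [bracket] = (1361/π) × 1.095074 = 474.4 W/m².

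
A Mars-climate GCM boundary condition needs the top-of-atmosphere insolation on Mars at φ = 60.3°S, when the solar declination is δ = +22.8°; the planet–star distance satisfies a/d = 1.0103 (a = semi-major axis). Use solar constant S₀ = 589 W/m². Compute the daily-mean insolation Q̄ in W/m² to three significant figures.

cos H₀ = −tan(-60.3°) tan(+22.800°) = 0.7370, H₀ = 0.7422 rad.
Bracket: H₀ sin φ sin δ + cos φ cos δ sin H₀ = 0.7422×-0.86863×0.38752 + 0.49546×0.92186×0.67592 = -0.249833 + 0.308723 = 0.058890.
Inverse-square distance factor (a/d)² = 1.0103² = 1.020706.
Q̄ = (S₀/π) × 1.020706 × [bracket] = (589/π) × 1.020706 × 0.058890 = 11.27 W/m².

Q̄ ≈ 11.3 W/m²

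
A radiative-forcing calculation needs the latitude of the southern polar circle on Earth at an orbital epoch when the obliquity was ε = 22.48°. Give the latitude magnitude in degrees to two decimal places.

67.52°

The polar circle is the lowest latitude that experiences at least one full rotation of continuous darkness at the northern-summer solstice; it lies at |φ| = 90° − ε = 90° − 22.48° = 67.52°.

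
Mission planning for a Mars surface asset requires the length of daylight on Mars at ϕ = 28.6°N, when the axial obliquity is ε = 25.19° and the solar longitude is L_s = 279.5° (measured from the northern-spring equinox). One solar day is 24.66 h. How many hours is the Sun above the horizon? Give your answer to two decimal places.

10.33 h

Solar declination: sin δ = sin ε · sin L_s = sin 25.19° × sin 279.5° = -0.41978, so δ = -24.821°.
cos h₀ = −tan ϕ · tan δ = −tan(+28.6°) × tan(-24.821°) = 0.2522, so h₀ = 1.3159 rad = 75.39°.
Daylight = 2h₀/(2π) × 24.66 h = (1.3159/π) × 24.66 = 10.33 h.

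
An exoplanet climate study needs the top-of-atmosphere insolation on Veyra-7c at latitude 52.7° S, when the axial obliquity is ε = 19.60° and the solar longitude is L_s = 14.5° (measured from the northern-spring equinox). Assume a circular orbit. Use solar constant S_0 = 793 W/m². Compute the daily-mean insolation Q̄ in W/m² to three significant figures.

Q̄ ≈ 127 W/m²

Solar declination: sin δ = sin ε · sin L_s = sin 19.60° × sin 14.5° = 0.08399, so δ = +4.818°.
cos h₀ = −tan(-52.7°) tan(+4.818°) = 0.1106, h₀ = 1.4599 rad.
Bracket: h₀ sin ϕ sin δ + cos ϕ cos δ sin h₀ = 1.4599×-0.79547×0.08399 + 0.60599×0.99647×0.99386 = -0.097538 + 0.600143 = 0.502605.
Q̄ = (S_0/π) × [bracket] = (793/π) × 0.502605 = 126.9 W/m².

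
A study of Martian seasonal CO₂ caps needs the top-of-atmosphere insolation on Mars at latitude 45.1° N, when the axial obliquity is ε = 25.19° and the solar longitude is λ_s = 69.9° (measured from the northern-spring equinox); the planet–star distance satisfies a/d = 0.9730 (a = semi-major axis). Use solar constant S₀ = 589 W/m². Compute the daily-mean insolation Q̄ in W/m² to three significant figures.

Solar declination: sin δ = sin ε · sin λ_s = sin 25.19° × sin 69.9° = 0.39970, so δ = +23.559°.
cos H₀ = −tan(+45.1°) tan(+23.559°) = -0.4376, H₀ = 2.0237 rad.
Bracket: H₀ sin φ sin δ + cos φ cos δ sin H₀ = 2.0237×0.70834×0.39970 + 0.70587×0.91665×0.89918 = 0.572957 + 0.581802 = 1.154759.
Inverse-square distance factor (a/d)² = 0.9730² = 0.946729.
Q̄ = (S₀/π) × 0.946729 × [bracket] = (589/π) × 0.946729 × 1.154759 = 205.0 W/m².

Q̄ ≈ 205 W/m²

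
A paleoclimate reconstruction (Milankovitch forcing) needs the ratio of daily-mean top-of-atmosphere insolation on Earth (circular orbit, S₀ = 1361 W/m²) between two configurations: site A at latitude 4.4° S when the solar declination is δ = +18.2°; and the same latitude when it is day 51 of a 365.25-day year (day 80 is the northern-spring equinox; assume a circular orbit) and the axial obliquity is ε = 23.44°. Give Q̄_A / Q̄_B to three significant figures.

— Configuration A (φ=-4.4°):
cos H₀ = −tan(-4.4°) tan(+18.200°) = 0.0253, H₀ = 1.5455 rad.
Bracket: H₀ sin φ sin δ + cos φ cos δ sin H₀ = 1.5455×-0.07672×0.31233 + 0.99705×0.94997×0.99968 = -0.037033 + 0.946864 = 0.909831.
Q̄ = (S₀/π) × [bracket] = (1361/π) × 0.909831 = 394.16 W/m².
— Configuration B (φ=-4.4°):
Solar longitude: λ_s = 360° × (51 − 80)/365.25 = -28.583°, i.e. -28.583° + 360° = 331.417°.
sin δ = sin 23.44° × sin 331.417° = -0.19032, so δ = -10.971°.
cos H₀ = −tan(-4.4°) tan(-10.971°) = -0.0149, H₀ = 1.5857 rad.
Bracket: H₀ sin φ sin δ + cos φ cos δ sin H₀ = 1.5857×-0.07672×-0.19032 + 0.99705×0.98172×0.99989 = 0.023153 + 0.978716 = 1.001869.
Q̄ = (S₀/π) × [bracket] = (1361/π) × 1.001869 = 434.03 W/m².
Ratio Q̄_A / Q̄_B = 394.16 / 434.03 = 0.9081.

Q̄_A / Q̄_B ≈ 0.908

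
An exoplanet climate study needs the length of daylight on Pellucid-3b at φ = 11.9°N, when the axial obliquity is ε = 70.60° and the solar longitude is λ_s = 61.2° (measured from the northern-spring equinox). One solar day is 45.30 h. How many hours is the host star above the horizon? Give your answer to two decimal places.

Solar declination: sin δ = sin ε · sin λ_s = sin 70.60° × sin 61.2° = 0.82655, so δ = +55.746°.
cos H₀ = −tan φ · tan δ = −tan(+11.9°) × tan(+55.746°) = -0.3095, so H₀ = 1.8854 rad = 108.03°.
Daylight = 2H₀/(2π) × 45.30 h = (1.8854/π) × 45.30 = 27.19 h.

27.19 h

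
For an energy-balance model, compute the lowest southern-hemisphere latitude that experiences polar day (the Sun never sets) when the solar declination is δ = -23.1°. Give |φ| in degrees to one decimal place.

|φ| = 66.9°

Polar day requires cos H₀ = −tan φ tan δ ≤ −1, i.e. tan φ tan δ ≥ 1.
The boundary is |tan φ| · |tan δ| = 1, so |φ| = 90° − |δ| = 90° − 23.1° = 66.9° in the southern hemisphere.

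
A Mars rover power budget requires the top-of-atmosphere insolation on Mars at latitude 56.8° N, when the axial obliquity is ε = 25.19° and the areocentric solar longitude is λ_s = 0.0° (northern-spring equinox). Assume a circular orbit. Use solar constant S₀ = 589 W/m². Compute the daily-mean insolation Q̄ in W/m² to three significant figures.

Q̄ ≈ 103 W/m²

sin δ = sin 25.19° × sin 0.0° = 0.00000, so δ = +0.000°.
cos H₀ = −tan(+56.8°) tan(+0.000°) = -0.0000, H₀ = 1.5708 rad.
Bracket: H₀ sin φ sin δ + cos φ cos δ sin H₀ = 1.5708×0.83676×0.00000 + 0.54756×1.00000×1.00000 = 0.000000 + 0.547560 = 0.547560.
Q̄ = (S₀/π) × [bracket] = (589/π) × 0.547560 = 102.7 W/m².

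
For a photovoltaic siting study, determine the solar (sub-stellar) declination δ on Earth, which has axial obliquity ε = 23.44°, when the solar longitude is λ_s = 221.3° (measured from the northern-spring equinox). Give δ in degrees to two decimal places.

δ = -15.22°

sin δ = sin ε · sin λ_s = sin 23.44° × sin 221.3° = -0.262541.
δ = arcsin(-0.262541) = -15.22°.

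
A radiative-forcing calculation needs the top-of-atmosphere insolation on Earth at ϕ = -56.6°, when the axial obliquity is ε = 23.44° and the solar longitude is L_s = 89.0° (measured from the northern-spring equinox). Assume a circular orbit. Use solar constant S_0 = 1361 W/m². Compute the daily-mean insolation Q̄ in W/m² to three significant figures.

Q̄ ≈ 42.1 W/m²

Solar declination: sin δ = sin ε · sin L_s = sin 23.44° × sin 89.0° = 0.39773, so δ = +23.436°.
cos h₀ = −tan(-56.6°) tan(+23.436°) = 0.6574, h₀ = 0.8534 rad.
Bracket: h₀ sin ϕ sin δ + cos ϕ cos δ sin h₀ = 0.8534×-0.83485×0.39773 + 0.55048×0.91750×0.75352 = -0.283367 + 0.380577 = 0.097210.
Q̄ = (S_0/π) × [bracket] = (1361/π) × 0.097210 = 42.11 W/m².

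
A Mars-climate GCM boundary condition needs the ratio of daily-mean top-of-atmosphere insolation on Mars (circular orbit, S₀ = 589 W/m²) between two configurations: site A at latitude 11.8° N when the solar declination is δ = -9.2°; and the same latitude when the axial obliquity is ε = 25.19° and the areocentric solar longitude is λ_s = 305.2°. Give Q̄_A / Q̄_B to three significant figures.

— Configuration A (φ=+11.8°):
cos H₀ = −tan(+11.8°) tan(-9.200°) = 0.0338, H₀ = 1.5370 rad.
Bracket: H₀ sin φ sin δ + cos φ cos δ sin H₀ = 1.5370×0.20450×-0.15988 + 0.97887×0.98714×0.99943 = -0.050253 + 0.965731 = 0.915478.
Q̄ = (S₀/π) × [bracket] = (589/π) × 0.915478 = 171.64 W/m².
— Configuration B (φ=+11.8°):
sin δ = sin 25.19° × sin 305.2° = -0.34779, so δ = -20.352°.
cos H₀ = −tan(+11.8°) tan(-20.352°) = 0.0775, H₀ = 1.4932 rad.
Bracket: H₀ sin φ sin δ + cos φ cos δ sin H₀ = 1.4932×0.20450×-0.34779 + 0.97887×0.93757×0.99699 = -0.106201 + 0.914997 = 0.808796.
Q̄ = (S₀/π) × [bracket] = (589/π) × 0.808796 = 151.64 W/m².
Ratio Q̄_A / Q̄_B = 171.64 / 151.64 = 1.132.

Q̄_A / Q̄_B ≈ 1.13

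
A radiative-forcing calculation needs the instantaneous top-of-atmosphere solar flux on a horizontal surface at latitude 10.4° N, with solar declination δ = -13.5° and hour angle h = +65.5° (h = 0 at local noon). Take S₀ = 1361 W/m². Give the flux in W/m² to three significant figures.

cos θ_z = sin φ sin δ + cos φ cos δ cos h = -0.042141 + 0.396611 = 0.354470.
Flux = S₀ · cos θ_z = 1361 × 0.354470 = 482.4 W/m².

482 W/m²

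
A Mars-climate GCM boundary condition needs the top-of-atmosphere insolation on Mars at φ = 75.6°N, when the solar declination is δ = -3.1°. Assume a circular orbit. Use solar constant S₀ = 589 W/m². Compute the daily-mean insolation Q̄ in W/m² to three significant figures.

Q̄ ≈ 32.2 W/m²

cos H₀ = −tan(+75.6°) tan(-3.100°) = 0.2109, H₀ = 1.3583 rad.
Bracket: H₀ sin φ sin δ + cos φ cos δ sin H₀ = 1.3583×0.96858×-0.05408 + 0.24869×0.99854×0.97750 = -0.071149 + 0.242740 = 0.171591.
Q̄ = (S₀/π) × [bracket] = (589/π) × 0.171591 = 32.17 W/m².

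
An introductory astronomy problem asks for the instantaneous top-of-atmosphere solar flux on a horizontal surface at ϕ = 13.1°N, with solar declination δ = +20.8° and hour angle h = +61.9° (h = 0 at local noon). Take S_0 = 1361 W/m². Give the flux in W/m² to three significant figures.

693 W/m²

cos θ_z = sin ϕ sin δ + cos ϕ cos δ cos h = 0.080485 + 0.428855 = 0.509340.
Flux = S_0 · cos θ_z = 1361 × 0.509340 = 693.2 W/m².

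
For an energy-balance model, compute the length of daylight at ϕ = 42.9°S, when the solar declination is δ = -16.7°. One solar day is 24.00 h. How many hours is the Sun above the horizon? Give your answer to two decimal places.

cos h₀ = −tan ϕ · tan δ = −tan(-42.9°) × tan(-16.700°) = -0.2788, so h₀ = 1.8533 rad = 106.19°.
Daylight = 2h₀/(2π) × 24.00 h = (1.8533/π) × 24.00 = 14.16 h.

14.16 h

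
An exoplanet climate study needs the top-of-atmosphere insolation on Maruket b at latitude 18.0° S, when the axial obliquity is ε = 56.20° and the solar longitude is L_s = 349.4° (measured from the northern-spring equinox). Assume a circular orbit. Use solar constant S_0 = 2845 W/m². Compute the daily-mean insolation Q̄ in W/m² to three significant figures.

Q̄ ≈ 919 W/m²

Solar declination: sin δ = sin ε · sin L_s = sin 56.20° × sin 349.4° = -0.15286, so δ = -8.793°.
cos h₀ = −tan(-18.0°) tan(-8.793°) = -0.0503, h₀ = 1.6211 rad.
Bracket: h₀ sin ϕ sin δ + cos ϕ cos δ sin h₀ = 1.6211×-0.30902×-0.15286 + 0.95106×0.98825×0.99874 = 0.076576 + 0.938701 = 1.015277.
Q̄ = (S_0/π) × [bracket] = (2845/π) × 1.015277 = 919.4 W/m².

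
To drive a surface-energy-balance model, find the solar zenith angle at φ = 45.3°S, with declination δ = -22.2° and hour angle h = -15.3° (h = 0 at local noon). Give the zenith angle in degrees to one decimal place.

θ_z = 26.3°

cos θ_z = sin φ sin δ + cos φ cos δ cos h = 0.268569 + 0.628170 = 0.896739.
θ_z = arccos(0.896739) = 26.3°.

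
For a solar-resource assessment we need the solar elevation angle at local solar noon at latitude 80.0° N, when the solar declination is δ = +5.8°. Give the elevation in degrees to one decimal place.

15.8°

At local noon the hour angle is zero, so the zenith angle equals |φ − δ| = |+80.0° − (+5.800°)| = 74.200°.
Elevation = 90° − 74.200° = 15.8°.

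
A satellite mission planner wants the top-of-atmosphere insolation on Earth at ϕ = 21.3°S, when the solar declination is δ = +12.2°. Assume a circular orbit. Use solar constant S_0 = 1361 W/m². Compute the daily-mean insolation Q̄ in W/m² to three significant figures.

cos h₀ = −tan(-21.3°) tan(+12.200°) = 0.0843, h₀ = 1.4864 rad.
Bracket: h₀ sin ϕ sin δ + cos ϕ cos δ sin h₀ = 1.4864×-0.36325×0.21132 + 0.93169×0.97742×0.99644 = -0.114099 + 0.907411 = 0.793312.
Q̄ = (S_0/π) × [bracket] = (1361/π) × 0.793312 = 343.7 W/m².

Q̄ ≈ 344 W/m²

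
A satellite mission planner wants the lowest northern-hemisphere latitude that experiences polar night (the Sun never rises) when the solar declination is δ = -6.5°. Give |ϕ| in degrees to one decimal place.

|ϕ| = 83.5°

Polar night requires cos h₀ = −tan ϕ tan δ ≥ 1, i.e. tan ϕ tan δ ≤ −1.
The boundary is |tan ϕ| · |tan δ| = 1, so |ϕ| = 90° − |δ| = 90° − 6.5° = 83.5° in the northern hemisphere.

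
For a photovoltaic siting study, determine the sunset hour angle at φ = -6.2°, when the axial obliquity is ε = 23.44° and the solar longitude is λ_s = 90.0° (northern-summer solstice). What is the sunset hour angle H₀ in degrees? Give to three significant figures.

Solar declination: sin δ = sin ε · sin λ_s = sin 23.44° × sin 90.0° = 0.39779, so δ = +23.440°.
cos H₀ = −tan φ · tan δ = −tan(-6.2°) × tan(+23.440°) = 0.0471, so H₀ = 1.5237 rad = 87.30°.

H₀ = 87.3°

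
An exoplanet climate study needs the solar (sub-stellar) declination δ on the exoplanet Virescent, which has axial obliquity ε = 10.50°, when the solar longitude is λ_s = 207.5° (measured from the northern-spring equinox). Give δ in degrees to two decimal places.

sin δ = sin ε · sin λ_s = sin 10.50° × sin 207.5° = -0.084147.
δ = arcsin(-0.084147) = -4.83°.

δ = -4.83°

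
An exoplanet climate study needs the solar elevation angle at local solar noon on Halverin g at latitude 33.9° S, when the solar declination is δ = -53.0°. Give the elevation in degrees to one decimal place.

At local noon the hour angle is zero, so the zenith angle equals |ϕ − δ| = |-33.9° − (-53.000°)| = 19.100°.
Elevation = 90° − 19.100° = 70.9°.

70.9°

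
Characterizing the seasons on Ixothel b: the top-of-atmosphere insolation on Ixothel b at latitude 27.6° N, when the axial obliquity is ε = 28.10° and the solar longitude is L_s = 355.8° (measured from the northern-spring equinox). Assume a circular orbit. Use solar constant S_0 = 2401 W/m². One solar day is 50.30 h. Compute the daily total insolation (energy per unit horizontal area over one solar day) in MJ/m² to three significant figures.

Solar declination: sin δ = sin ε · sin L_s = sin 28.10° × sin 355.8° = -0.03450, so δ = -1.977°.
cos h₀ = −tan(+27.6°) tan(-1.977°) = 0.0180, h₀ = 1.5528 rad.
Bracket: h₀ sin ϕ sin δ + cos ϕ cos δ sin h₀ = 1.5528×0.46330×-0.03450 + 0.88620×0.99940×0.99984 = -0.024820 + 0.885527 = 0.860707.
Q̄ = (S_0/π) × [bracket] = (2401/π) × 0.860707 = 657.81 W/m².
Daily total = Q̄ × 50.30 h × 3600 s/h = 657.81 × 50.30 × 3600 / 10⁶ = 119.1 MJ/m².

119 MJ/m²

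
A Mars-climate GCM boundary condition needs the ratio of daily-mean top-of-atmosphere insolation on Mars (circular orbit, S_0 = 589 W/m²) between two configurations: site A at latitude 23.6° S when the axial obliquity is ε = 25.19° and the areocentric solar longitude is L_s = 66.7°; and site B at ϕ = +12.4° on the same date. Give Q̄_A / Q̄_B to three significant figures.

Q̄_A / Q̄_B ≈ 0.592

— Configuration A (ϕ=-23.6°):
sin δ = sin 25.19° × sin 66.7° = 0.39091, so δ = +23.011°.
cos h₀ = −tan(-23.6°) tan(+23.011°) = 0.1855, h₀ = 1.3842 rad.
Bracket: h₀ sin ϕ sin δ + cos ϕ cos δ sin h₀ = 1.3842×-0.40035×0.39091 + 0.91636×0.92043×0.98264 = -0.216628 + 0.828803 = 0.612175.
Q̄ = (S_0/π) × [bracket] = (589/π) × 0.612175 = 114.77 W/m².
— Configuration B (ϕ=+12.4°):
cos h₀ = −tan(+12.4°) tan(+23.011°) = -0.0934, h₀ = 1.6643 rad.
Bracket: h₀ sin ϕ sin δ + cos ϕ cos δ sin h₀ = 1.6643×0.21474×0.39091 + 0.97667×0.92043×0.99563 = 0.139708 + 0.895028 = 1.034736.
Q̄ = (S_0/π) × [bracket] = (589/π) × 1.034736 = 194.00 W/m².
Ratio Q̄_A / Q̄_B = 114.77 / 194.00 = 0.5916.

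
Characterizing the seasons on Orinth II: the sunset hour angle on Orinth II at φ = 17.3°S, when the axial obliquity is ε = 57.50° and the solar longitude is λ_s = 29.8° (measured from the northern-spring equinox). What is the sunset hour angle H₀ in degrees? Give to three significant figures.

Solar declination: sin δ = sin ε · sin λ_s = sin 57.50° × sin 29.8° = 0.41914, so δ = +24.781°.
cos H₀ = −tan φ · tan δ = −tan(-17.3°) × tan(+24.781°) = 0.1438, so H₀ = 1.4265 rad = 81.73°.

H₀ = 81.7°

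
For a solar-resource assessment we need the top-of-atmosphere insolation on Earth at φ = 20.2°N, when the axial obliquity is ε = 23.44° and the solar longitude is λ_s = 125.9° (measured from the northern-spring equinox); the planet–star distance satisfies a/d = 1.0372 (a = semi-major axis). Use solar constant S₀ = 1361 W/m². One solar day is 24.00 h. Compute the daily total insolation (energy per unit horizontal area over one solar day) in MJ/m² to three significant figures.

Solar declination: sin δ = sin ε · sin λ_s = sin 23.44° × sin 125.9° = 0.32223, so δ = +18.798°.
cos H₀ = −tan(+20.2°) tan(+18.798°) = -0.1252, H₀ = 1.6964 rad.
Bracket: H₀ sin φ sin δ + cos φ cos δ sin H₀ = 1.6964×0.34530×0.32223 + 0.93849×0.94666×0.99213 = 0.188752 + 0.881439 = 1.070191.
Inverse-square distance factor (a/d)² = 1.0372² = 1.075784.
Q̄ = (S₀/π) × 1.075784 × [bracket] = (1361/π) × 1.075784 × 1.070191 = 498.76 W/m².
Daily total = Q̄ × 24.00 h × 3600 s/h = 498.76 × 24.00 × 3600 / 10⁶ = 43.09 MJ/m².

43.1 MJ/m²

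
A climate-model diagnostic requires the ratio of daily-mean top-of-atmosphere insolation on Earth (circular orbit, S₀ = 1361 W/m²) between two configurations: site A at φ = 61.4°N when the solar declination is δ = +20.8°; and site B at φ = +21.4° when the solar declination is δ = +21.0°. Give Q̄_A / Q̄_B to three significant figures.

— Configuration A (φ=+61.4°):
cos H₀ = −tan(+61.4°) tan(+20.800°) = -0.6967, H₀ = 2.3416 rad.
Bracket: H₀ sin φ sin δ + cos φ cos δ sin H₀ = 2.3416×0.87798×0.35511 + 0.47869×0.93483×0.71734 = 0.730063 + 0.321005 = 1.051068.
Q̄ = (S₀/π) × [bracket] = (1361/π) × 1.051068 = 455.34 W/m².
— Configuration B (φ=+21.4°):
cos H₀ = −tan(+21.4°) tan(+21.000°) = -0.1504, H₀ = 1.7218 rad.
Bracket: H₀ sin φ sin δ + cos φ cos δ sin H₀ = 1.7218×0.36488×0.35837 + 0.93106×0.93358×0.98862 = 0.225146 + 0.859327 = 1.084473.
Q̄ = (S₀/π) × [bracket] = (1361/π) × 1.084473 = 469.82 W/m².
Ratio Q̄_A / Q̄_B = 455.34 / 469.82 = 0.9692.

Q̄_A / Q̄_B ≈ 0.969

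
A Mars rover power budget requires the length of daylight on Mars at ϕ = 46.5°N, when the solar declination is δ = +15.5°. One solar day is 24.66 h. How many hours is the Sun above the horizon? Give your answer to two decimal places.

cos h₀ = −tan ϕ · tan δ = −tan(+46.5°) × tan(+15.500°) = -0.2922, so h₀ = 1.8674 rad = 106.99°.
Daylight = 2h₀/(2π) × 24.66 h = (1.8674/π) × 24.66 = 14.66 h.

14.66 h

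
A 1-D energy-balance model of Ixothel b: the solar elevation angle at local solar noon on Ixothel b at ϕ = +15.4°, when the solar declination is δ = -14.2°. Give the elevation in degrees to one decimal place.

At local noon the hour angle is zero, so the zenith angle equals |ϕ − δ| = |+15.4° − (-14.200°)| = 29.600°.
Elevation = 90° − 29.600° = 60.4°.

60.4°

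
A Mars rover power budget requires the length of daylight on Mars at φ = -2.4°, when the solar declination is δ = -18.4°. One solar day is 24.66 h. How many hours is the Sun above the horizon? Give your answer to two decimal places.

cos H₀ = −tan φ · tan δ = −tan(-2.4°) × tan(-18.400°) = -0.0139, so H₀ = 1.5847 rad = 90.80°.
Daylight = 2H₀/(2π) × 24.66 h = (1.5847/π) × 24.66 = 12.44 h.

12.44 h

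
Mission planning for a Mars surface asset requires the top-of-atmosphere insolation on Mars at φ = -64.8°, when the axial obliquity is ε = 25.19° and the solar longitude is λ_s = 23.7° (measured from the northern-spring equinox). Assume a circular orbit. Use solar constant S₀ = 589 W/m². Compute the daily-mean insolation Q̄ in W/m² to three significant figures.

Q̄ ≈ 38.5 W/m²

Solar declination: sin δ = sin ε · sin λ_s = sin 25.19° × sin 23.7° = 0.17108, so δ = +9.850°.
cos H₀ = −tan(-64.8°) tan(+9.850°) = 0.3690, H₀ = 1.1929 rad.
Bracket: H₀ sin φ sin δ + cos φ cos δ sin H₀ = 1.1929×-0.90483×0.17108 + 0.42578×0.98526×0.92943 = -0.184659 + 0.389900 = 0.205241.
Q̄ = (S₀/π) × [bracket] = (589/π) × 0.205241 = 38.48 W/m².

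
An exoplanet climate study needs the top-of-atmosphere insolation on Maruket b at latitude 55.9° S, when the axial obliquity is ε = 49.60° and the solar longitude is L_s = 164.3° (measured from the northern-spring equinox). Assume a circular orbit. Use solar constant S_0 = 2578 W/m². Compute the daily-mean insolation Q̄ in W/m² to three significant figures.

Solar declination: sin δ = sin ε · sin L_s = sin 49.60° × sin 164.3° = 0.20607, so δ = +11.892°.
cos h₀ = −tan(-55.9°) tan(+11.892°) = 0.3110, h₀ = 1.2545 rad.
Bracket: h₀ sin ϕ sin δ + cos ϕ cos δ sin h₀ = 1.2545×-0.82806×0.20607 + 0.56064×0.97854×0.95040 = -0.214066 + 0.521398 = 0.307332.
Q̄ = (S_0/π) × [bracket] = (2578/π) × 0.307332 = 252.2 W/m².

Q̄ ≈ 252 W/m²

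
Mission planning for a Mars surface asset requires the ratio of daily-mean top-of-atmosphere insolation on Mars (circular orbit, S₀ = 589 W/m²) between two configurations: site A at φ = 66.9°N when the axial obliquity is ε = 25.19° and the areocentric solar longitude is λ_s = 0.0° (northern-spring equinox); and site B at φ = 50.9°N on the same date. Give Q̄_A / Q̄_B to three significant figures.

— Configuration A (φ=+66.9°):
sin δ = sin 25.19° × sin 0.0° = 0.00000, so δ = +0.000°.
cos H₀ = −tan(+66.9°) tan(+0.000°) = -0.0000, H₀ = 1.5708 rad.
Bracket: H₀ sin φ sin δ + cos φ cos δ sin H₀ = 1.5708×0.91982×0.00000 + 0.39234×1.00000×1.00000 = 0.000000 + 0.392340 = 0.392340.
Q̄ = (S₀/π) × [bracket] = (589/π) × 0.392340 = 73.558 W/m².
— Configuration B (φ=+50.9°):
cos H₀ = −tan(+50.9°) tan(+0.000°) = -0.0000, H₀ = 1.5708 rad.
Bracket: H₀ sin φ sin δ + cos φ cos δ sin H₀ = 1.5708×0.77605×0.00000 + 0.63068×1.00000×1.00000 = 0.000000 + 0.630680 = 0.630680.
Q̄ = (S₀/π) × [bracket] = (589/π) × 0.630680 = 118.24 W/m².
Ratio Q̄_A / Q̄_B = 73.558 / 118.24 = 0.6221.

Q̄_A / Q̄_B ≈ 0.622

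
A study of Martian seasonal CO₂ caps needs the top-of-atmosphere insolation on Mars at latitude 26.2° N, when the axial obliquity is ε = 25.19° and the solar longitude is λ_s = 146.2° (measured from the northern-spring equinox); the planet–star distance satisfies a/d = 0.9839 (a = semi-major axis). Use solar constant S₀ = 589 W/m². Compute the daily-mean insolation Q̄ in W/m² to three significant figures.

Solar declination: sin δ = sin ε · sin λ_s = sin 25.19° × sin 146.2° = 0.23677, so δ = +13.696°.
cos H₀ = −tan(+26.2°) tan(+13.696°) = -0.1199, H₀ = 1.6910 rad.
Bracket: H₀ sin φ sin δ + cos φ cos δ sin H₀ = 1.6910×0.44151×0.23677 + 0.89726×0.97157×0.99278 = 0.176771 + 0.865457 = 1.042228.
Inverse-square distance factor (a/d)² = 0.9839² = 0.968059.
Q̄ = (S₀/π) × 0.968059 × [bracket] = (589/π) × 0.968059 × 1.042228 = 189.2 W/m².

Q̄ ≈ 189 W/m²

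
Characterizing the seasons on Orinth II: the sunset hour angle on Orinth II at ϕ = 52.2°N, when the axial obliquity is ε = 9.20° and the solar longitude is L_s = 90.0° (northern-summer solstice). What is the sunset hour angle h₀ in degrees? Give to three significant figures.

Solar declination: sin δ = sin ε · sin L_s = sin 9.20° × sin 90.0° = 0.15988, so δ = +9.200°.
cos h₀ = −tan ϕ · tan δ = −tan(+52.2°) × tan(+9.200°) = -0.2088, so h₀ = 1.7811 rad = 102.05°.

h₀ = 102°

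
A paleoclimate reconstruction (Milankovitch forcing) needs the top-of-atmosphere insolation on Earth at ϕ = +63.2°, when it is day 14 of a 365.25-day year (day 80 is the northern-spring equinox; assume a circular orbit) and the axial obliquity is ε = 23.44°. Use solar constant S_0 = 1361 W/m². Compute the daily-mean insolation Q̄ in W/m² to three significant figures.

Solar longitude: L_s = 360° × (14 − 80)/365.25 = -65.051°, i.e. -65.051° + 360° = 294.949°.
sin δ = sin 23.44° × sin 294.949° = -0.36067, so δ = -21.141°.
cos h₀ = −tan(+63.2°) tan(-21.141°) = 0.7655, h₀ = 0.6989 rad.
Bracket: h₀ sin ϕ sin δ + cos ϕ cos δ sin h₀ = 0.6989×0.89259×-0.36067 + 0.45088×0.93269×0.64340 = -0.224997 + 0.270570 = 0.045573.
Q̄ = (S_0/π) × [bracket] = (1361/π) × 0.045573 = 19.74 W/m².

Q̄ ≈ 19.7 W/m²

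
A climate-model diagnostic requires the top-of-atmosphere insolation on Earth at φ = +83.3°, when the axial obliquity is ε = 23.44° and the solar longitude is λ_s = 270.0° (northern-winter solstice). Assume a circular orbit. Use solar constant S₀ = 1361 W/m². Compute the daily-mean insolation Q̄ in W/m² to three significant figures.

Q̄ ≈ 0.00 W/m²

Solar declination: sin δ = sin ε · sin λ_s = sin 23.44° × sin 270.0° = -0.39779, so δ = -23.440°.
cos H₀ = −tan(+83.3°) tan(-23.440°) = 3.6908 ≥ 1 ⇒ polar night, H₀ = 0 and Q̄ = 0.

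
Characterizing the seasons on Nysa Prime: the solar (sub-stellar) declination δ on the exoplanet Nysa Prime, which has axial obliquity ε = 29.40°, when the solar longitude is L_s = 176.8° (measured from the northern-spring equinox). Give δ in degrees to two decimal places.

δ = +1.57°

sin δ = sin ε · sin L_s = sin 29.40° × sin 176.8° = 0.027403.
δ = arcsin(0.027403) = +1.57°.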